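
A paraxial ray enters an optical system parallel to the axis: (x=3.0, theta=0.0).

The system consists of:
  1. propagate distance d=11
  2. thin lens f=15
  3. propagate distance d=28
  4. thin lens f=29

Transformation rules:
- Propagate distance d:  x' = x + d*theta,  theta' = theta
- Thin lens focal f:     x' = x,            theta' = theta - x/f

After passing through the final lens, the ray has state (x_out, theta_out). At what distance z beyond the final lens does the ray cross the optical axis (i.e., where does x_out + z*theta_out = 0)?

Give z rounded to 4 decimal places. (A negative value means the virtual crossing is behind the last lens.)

Answer: -23.5625

Derivation:
Initial: x=3.0000 theta=0.0000
After 1 (propagate distance d=11): x=3.0000 theta=0.0000
After 2 (thin lens f=15): x=3.0000 theta=-0.2000
After 3 (propagate distance d=28): x=-2.6000 theta=-0.2000
After 4 (thin lens f=29): x=-2.6000 theta=-16/145 (≈-0.1103)
z_focus = -x_out/theta_out = -(-2.6000)/(-16/145) = -23.5625
Rounded to 4 decimal places: z = -23.5625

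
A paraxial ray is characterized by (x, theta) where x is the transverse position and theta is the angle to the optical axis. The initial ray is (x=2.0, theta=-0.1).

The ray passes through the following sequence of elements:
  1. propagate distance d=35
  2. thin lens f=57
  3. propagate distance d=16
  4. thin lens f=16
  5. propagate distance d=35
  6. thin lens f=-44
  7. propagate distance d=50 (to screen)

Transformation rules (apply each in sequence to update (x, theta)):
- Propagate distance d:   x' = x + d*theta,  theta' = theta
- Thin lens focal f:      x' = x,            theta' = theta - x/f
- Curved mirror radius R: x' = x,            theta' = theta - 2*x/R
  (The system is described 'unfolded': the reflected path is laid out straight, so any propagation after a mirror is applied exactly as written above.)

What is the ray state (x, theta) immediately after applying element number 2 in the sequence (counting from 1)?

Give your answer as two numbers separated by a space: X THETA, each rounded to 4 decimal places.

Answer: -1.5000 -0.0737

Derivation:
Initial: x=2.0000 theta=-0.1000
After 1 (propagate distance d=35): x=-1.5000 theta=-0.1000
After 2 (thin lens f=57): x=-1.5000 theta=-7/95 (≈-0.0737)
Rounded to 4 decimal places: x = -1.5000, theta = -0.0737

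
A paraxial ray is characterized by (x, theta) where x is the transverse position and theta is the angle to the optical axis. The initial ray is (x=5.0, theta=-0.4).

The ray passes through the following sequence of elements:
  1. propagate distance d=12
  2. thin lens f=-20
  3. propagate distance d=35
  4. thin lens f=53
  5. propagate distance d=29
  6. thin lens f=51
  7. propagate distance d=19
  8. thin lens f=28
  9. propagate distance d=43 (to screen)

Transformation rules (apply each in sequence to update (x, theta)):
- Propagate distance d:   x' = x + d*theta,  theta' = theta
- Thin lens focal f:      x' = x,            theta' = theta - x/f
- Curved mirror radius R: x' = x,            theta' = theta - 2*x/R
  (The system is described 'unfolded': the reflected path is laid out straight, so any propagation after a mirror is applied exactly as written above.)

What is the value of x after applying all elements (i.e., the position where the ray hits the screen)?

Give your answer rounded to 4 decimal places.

Initial: x=5.0000 theta=-0.4000
After 1 (propagate distance d=12): x=0.2000 theta=-0.4000
After 2 (thin lens f=-20): x=0.2000 theta=-0.3900
After 3 (propagate distance d=35): x=-13.4500 theta=-0.3900
After 4 (thin lens f=53): x=-13.4500 theta=-361/2650 (≈-0.1362)
After 5 (propagate distance d=29): x=-92223/5300 (≈-17.4006) theta=-361/2650 (≈-0.1362)
After 6 (thin lens f=51): x=-92223/5300 (≈-17.4006) theta=18467/90100 (≈0.2050)
After 7 (propagate distance d=19): x=-608459/45050 (≈-13.5063) theta=18467/90100 (≈0.2050)
After 8 (thin lens f=28): x=-608459/45050 (≈-13.5063) theta=866997/1261400 (≈0.6873)
After 9 (propagate distance d=43 (to screen)): x=20244019/1261400 (≈16.0488) theta=866997/1261400 (≈0.6873)
Rounded to 4 decimal places: x = 16.0488

Answer: 16.0488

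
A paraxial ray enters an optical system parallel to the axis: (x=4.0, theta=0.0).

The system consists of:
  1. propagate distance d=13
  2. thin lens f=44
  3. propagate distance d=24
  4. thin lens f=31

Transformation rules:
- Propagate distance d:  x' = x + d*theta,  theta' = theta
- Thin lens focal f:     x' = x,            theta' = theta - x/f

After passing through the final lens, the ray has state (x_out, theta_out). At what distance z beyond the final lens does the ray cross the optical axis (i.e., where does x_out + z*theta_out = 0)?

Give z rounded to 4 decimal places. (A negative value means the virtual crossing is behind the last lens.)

Answer: 12.1569

Derivation:
Initial: x=4.0000 theta=0.0000
After 1 (propagate distance d=13): x=4.0000 theta=0.0000
After 2 (thin lens f=44): x=4.0000 theta=-1/11 (≈-0.0909)
After 3 (propagate distance d=24): x=20/11 (≈1.8182) theta=-1/11 (≈-0.0909)
After 4 (thin lens f=31): x=20/11 (≈1.8182) theta=-51/341 (≈-0.1496)
z_focus = -x_out/theta_out = -(20/11)/(-51/341) = 620/51 ≈ 12.1569
Rounded to 4 decimal places: z = 12.1569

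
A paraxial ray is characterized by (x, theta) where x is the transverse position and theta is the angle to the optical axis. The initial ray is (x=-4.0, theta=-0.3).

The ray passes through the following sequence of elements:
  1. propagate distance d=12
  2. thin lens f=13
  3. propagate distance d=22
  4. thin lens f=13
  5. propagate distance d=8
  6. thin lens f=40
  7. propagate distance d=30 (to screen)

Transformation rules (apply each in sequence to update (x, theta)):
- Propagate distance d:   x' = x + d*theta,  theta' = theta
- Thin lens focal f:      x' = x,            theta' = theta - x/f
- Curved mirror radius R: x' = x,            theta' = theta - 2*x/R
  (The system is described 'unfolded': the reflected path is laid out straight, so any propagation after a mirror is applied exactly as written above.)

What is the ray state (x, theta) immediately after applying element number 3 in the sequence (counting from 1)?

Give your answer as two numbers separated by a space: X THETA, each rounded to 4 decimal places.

Answer: -1.3385 0.2846

Derivation:
Initial: x=-4.0000 theta=-0.3000
After 1 (propagate distance d=12): x=-7.6000 theta=-0.3000
After 2 (thin lens f=13): x=-7.6000 theta=37/130 (≈0.2846)
After 3 (propagate distance d=22): x=-87/65 (≈-1.3385) theta=37/130 (≈0.2846)
Rounded to 4 decimal places: x = -1.3385, theta = 0.2846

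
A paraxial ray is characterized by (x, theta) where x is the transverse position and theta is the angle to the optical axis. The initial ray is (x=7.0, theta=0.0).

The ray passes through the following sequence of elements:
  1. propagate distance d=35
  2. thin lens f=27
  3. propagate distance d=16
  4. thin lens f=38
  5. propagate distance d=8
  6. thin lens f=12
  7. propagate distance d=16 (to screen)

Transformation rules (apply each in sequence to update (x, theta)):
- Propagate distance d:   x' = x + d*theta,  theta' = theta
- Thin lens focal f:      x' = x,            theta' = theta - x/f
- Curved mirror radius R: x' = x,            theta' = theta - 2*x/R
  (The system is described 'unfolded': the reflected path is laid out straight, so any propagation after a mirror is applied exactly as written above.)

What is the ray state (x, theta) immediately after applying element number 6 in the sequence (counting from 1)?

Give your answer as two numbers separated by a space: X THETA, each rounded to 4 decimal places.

Answer: 0.1774 -0.3491

Derivation:
Initial: x=7.0000 theta=0.0000
After 1 (propagate distance d=35): x=7.0000 theta=0.0000
After 2 (thin lens f=27): x=7.0000 theta=-7/27 (≈-0.2593)
After 3 (propagate distance d=16): x=77/27 (≈2.8519) theta=-7/27 (≈-0.2593)
After 4 (thin lens f=38): x=77/27 (≈2.8519) theta=-343/1026 (≈-0.3343)
After 5 (propagate distance d=8): x=91/513 (≈0.1774) theta=-343/1026 (≈-0.3343)
After 6 (thin lens f=12): x=91/513 (≈0.1774) theta=-2149/6156 (≈-0.3491)
Rounded to 4 decimal places: x = 0.1774, theta = -0.3491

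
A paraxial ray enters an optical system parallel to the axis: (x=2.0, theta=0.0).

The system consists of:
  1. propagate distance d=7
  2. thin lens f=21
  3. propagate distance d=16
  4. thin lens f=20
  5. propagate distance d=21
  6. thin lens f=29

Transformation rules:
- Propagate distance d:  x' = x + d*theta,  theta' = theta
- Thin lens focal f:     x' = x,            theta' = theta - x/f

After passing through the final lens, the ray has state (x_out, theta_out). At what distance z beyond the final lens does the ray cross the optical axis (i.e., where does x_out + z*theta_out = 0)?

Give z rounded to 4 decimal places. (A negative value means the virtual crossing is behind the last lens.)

Answer: -41.0833

Derivation:
Initial: x=2.0000 theta=0.0000
After 1 (propagate distance d=7): x=2.0000 theta=0.0000
After 2 (thin lens f=21): x=2.0000 theta=-2/21 (≈-0.0952)
After 3 (propagate distance d=16): x=10/21 (≈0.4762) theta=-2/21 (≈-0.0952)
After 4 (thin lens f=20): x=10/21 (≈0.4762) theta=-5/42 (≈-0.1190)
After 5 (propagate distance d=21): x=-85/42 (≈-2.0238) theta=-5/42 (≈-0.1190)
After 6 (thin lens f=29): x=-85/42 (≈-2.0238) theta=-10/203 (≈-0.0493)
z_focus = -x_out/theta_out = -(-85/42)/(-10/203) = -493/12 ≈ -41.0833
Rounded to 4 decimal places: z = -41.0833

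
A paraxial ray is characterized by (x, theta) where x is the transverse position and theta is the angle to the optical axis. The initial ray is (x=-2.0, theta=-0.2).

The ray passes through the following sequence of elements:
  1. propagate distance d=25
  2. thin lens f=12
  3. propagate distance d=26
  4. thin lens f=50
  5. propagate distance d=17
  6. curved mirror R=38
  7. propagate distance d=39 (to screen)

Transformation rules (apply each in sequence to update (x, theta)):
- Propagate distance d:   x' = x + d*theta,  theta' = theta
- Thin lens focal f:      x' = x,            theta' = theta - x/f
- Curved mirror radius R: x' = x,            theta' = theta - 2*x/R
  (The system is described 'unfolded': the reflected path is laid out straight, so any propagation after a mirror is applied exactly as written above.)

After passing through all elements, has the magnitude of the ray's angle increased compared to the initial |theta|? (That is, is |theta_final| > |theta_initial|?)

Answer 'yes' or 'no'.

Initial: x=-2.0000 theta=-0.2000
After 1 (propagate distance d=25): x=-7.0000 theta=-0.2000
After 2 (thin lens f=12): x=-7.0000 theta=23/60 (≈0.3833)
After 3 (propagate distance d=26): x=89/30 (≈2.9667) theta=23/60 (≈0.3833)
After 4 (thin lens f=50): x=89/30 (≈2.9667) theta=0.3240
After 5 (propagate distance d=17): x=3178/375 (≈8.4747) theta=0.3240
After 6 (curved mirror R=38): x=3178/375 (≈8.4747) theta=-1739/14250 (≈-0.1220)
After 7 (propagate distance d=39 (to screen)): x=52943/14250 (≈3.7153) theta=-1739/14250 (≈-0.1220)
|theta_initial|=0.2000 |theta_final|=1739/14250 (≈0.1220) -> not increased

Answer: no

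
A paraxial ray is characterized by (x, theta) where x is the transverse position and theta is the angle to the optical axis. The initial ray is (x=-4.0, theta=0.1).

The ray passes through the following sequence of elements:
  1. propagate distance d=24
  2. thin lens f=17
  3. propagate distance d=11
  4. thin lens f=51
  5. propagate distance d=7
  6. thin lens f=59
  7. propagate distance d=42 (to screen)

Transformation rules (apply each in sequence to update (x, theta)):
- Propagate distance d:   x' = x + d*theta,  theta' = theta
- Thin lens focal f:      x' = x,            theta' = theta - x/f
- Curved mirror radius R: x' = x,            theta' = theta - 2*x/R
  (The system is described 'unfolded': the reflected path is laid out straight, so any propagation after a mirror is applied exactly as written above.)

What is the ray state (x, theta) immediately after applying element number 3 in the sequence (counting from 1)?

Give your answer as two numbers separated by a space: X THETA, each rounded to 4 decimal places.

Initial: x=-4.0000 theta=0.1000
After 1 (propagate distance d=24): x=-1.6000 theta=0.1000
After 2 (thin lens f=17): x=-1.6000 theta=33/170 (≈0.1941)
After 3 (propagate distance d=11): x=91/170 (≈0.5353) theta=33/170 (≈0.1941)
Rounded to 4 decimal places: x = 0.5353, theta = 0.1941

Answer: 0.5353 0.1941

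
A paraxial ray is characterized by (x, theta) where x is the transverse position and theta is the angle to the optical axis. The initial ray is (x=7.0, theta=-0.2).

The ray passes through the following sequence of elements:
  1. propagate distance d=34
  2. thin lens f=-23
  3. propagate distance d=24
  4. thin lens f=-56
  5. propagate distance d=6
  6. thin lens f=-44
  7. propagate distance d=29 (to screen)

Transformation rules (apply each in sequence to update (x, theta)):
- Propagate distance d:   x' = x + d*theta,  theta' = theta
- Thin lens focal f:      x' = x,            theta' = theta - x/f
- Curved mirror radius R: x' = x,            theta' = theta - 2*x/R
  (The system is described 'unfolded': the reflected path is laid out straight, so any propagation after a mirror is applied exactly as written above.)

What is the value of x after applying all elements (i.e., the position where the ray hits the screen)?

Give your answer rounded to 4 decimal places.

Initial: x=7.0000 theta=-0.2000
After 1 (propagate distance d=34): x=0.2000 theta=-0.2000
After 2 (thin lens f=-23): x=0.2000 theta=-22/115 (≈-0.1913)
After 3 (propagate distance d=24): x=-101/23 (≈-4.3913) theta=-22/115 (≈-0.1913)
After 4 (thin lens f=-56): x=-101/23 (≈-4.3913) theta=-1737/6440 (≈-0.2697)
After 5 (propagate distance d=6): x=-19351/3220 (≈-6.0096) theta=-1737/6440 (≈-0.2697)
After 6 (thin lens f=-44): x=-19351/3220 (≈-6.0096) theta=-11513/28336 (≈-0.4063)
After 7 (propagate distance d=29 (to screen)): x=-2520829/141680 (≈-17.7924) theta=-11513/28336 (≈-0.4063)
Rounded to 4 decimal places: x = -17.7924

Answer: -17.7924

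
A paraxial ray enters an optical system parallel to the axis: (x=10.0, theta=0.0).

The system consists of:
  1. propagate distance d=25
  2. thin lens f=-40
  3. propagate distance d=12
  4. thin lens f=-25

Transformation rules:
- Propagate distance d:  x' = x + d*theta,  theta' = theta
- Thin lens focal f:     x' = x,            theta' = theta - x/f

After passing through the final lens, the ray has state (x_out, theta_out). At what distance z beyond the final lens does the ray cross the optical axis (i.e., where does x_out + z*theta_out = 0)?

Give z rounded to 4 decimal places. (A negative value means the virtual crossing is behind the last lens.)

Answer: -16.8831

Derivation:
Initial: x=10.0000 theta=0.0000
After 1 (propagate distance d=25): x=10.0000 theta=0.0000
After 2 (thin lens f=-40): x=10.0000 theta=0.2500
After 3 (propagate distance d=12): x=13.0000 theta=0.2500
After 4 (thin lens f=-25): x=13.0000 theta=0.7700
z_focus = -x_out/theta_out = -(13.0000)/(0.7700) = -1300/77 ≈ -16.8831
Rounded to 4 decimal places: z = -16.8831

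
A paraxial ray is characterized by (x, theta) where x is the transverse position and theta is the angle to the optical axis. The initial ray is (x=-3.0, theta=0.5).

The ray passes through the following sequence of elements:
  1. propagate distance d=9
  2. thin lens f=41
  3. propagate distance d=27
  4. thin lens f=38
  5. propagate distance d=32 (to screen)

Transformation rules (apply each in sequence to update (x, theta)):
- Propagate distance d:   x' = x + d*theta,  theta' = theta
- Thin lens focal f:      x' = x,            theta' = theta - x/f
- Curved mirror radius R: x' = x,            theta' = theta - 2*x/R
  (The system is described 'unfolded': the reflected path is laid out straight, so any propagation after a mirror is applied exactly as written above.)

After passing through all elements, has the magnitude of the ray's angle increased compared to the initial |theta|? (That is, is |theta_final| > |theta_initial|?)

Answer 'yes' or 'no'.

Answer: no

Derivation:
Initial: x=-3.0000 theta=0.5000
After 1 (propagate distance d=9): x=1.5000 theta=0.5000
After 2 (thin lens f=41): x=1.5000 theta=19/41 (≈0.4634)
After 3 (propagate distance d=27): x=1149/82 (≈14.0122) theta=19/41 (≈0.4634)
After 4 (thin lens f=38): x=1149/82 (≈14.0122) theta=295/3116 (≈0.0947)
After 5 (propagate distance d=32 (to screen)): x=26551/1558 (≈17.0417) theta=295/3116 (≈0.0947)
|theta_initial|=0.5000 |theta_final|=295/3116 (≈0.0947) -> not increased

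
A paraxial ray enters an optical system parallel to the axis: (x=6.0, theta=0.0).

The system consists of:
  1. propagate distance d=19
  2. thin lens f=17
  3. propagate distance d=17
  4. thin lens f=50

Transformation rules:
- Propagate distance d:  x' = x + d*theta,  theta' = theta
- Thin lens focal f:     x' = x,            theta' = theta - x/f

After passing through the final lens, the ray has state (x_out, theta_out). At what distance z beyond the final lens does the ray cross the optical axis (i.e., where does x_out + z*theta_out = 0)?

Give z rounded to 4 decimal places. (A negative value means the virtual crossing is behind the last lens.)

Answer: 0.0000

Derivation:
Initial: x=6.0000 theta=0.0000
After 1 (propagate distance d=19): x=6.0000 theta=0.0000
After 2 (thin lens f=17): x=6.0000 theta=-6/17 (≈-0.3529)
After 3 (propagate distance d=17): x=0.0000 theta=-6/17 (≈-0.3529)
After 4 (thin lens f=50): x=0.0000 theta=-6/17 (≈-0.3529)
z_focus = -x_out/theta_out = -(0.0000)/(-6/17) = 0.0000
Rounded to 4 decimal places: z = 0.0000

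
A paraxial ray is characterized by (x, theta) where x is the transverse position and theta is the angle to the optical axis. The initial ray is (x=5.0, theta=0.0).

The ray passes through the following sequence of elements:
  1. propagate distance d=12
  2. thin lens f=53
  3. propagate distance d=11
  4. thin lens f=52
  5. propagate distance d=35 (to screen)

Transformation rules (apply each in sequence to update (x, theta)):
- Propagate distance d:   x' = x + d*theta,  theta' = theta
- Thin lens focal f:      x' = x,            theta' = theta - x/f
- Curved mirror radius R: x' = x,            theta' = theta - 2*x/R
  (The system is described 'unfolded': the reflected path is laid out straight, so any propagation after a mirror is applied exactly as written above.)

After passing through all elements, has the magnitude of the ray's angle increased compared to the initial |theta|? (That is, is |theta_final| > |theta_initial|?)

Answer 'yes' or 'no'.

Answer: yes

Derivation:
Initial: x=5.0000 theta=0.0000
After 1 (propagate distance d=12): x=5.0000 theta=0.0000
After 2 (thin lens f=53): x=5.0000 theta=-5/53 (≈-0.0943)
After 3 (propagate distance d=11): x=210/53 (≈3.9623) theta=-5/53 (≈-0.0943)
After 4 (thin lens f=52): x=210/53 (≈3.9623) theta=-235/1378 (≈-0.1705)
After 5 (propagate distance d=35 (to screen)): x=-2765/1378 (≈-2.0065) theta=-235/1378 (≈-0.1705)
|theta_initial|=0.0000 |theta_final|=235/1378 (≈0.1705) -> increased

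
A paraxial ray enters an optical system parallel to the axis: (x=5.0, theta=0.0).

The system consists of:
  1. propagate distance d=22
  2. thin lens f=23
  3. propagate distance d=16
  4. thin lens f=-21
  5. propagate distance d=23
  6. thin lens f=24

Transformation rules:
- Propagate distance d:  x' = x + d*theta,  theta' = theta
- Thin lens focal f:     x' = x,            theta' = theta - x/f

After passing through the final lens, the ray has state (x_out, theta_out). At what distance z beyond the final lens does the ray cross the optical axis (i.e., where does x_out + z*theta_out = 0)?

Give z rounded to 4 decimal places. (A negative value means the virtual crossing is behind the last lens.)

Initial: x=5.0000 theta=0.0000
After 1 (propagate distance d=22): x=5.0000 theta=0.0000
After 2 (thin lens f=23): x=5.0000 theta=-5/23 (≈-0.2174)
After 3 (propagate distance d=16): x=35/23 (≈1.5217) theta=-5/23 (≈-0.2174)
After 4 (thin lens f=-21): x=35/23 (≈1.5217) theta=-10/69 (≈-0.1449)
After 5 (propagate distance d=23): x=-125/69 (≈-1.8116) theta=-10/69 (≈-0.1449)
After 6 (thin lens f=24): x=-125/69 (≈-1.8116) theta=-5/72 (≈-0.0694)
z_focus = -x_out/theta_out = -(-125/69)/(-5/72) = -600/23 ≈ -26.0870
Rounded to 4 decimal places: z = -26.0870

Answer: -26.0870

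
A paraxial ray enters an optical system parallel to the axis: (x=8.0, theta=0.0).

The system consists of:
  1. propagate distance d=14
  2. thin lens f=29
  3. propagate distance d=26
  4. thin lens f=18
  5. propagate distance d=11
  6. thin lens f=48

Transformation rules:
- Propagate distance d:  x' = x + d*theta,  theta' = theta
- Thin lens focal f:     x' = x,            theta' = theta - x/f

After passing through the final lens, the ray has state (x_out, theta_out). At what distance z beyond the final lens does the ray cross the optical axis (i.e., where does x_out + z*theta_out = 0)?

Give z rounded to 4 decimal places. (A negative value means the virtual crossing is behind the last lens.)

Answer: -10.2238

Derivation:
Initial: x=8.0000 theta=0.0000
After 1 (propagate distance d=14): x=8.0000 theta=0.0000
After 2 (thin lens f=29): x=8.0000 theta=-8/29 (≈-0.2759)
After 3 (propagate distance d=26): x=24/29 (≈0.8276) theta=-8/29 (≈-0.2759)
After 4 (thin lens f=18): x=24/29 (≈0.8276) theta=-28/87 (≈-0.3218)
After 5 (propagate distance d=11): x=-236/87 (≈-2.7126) theta=-28/87 (≈-0.3218)
After 6 (thin lens f=48): x=-236/87 (≈-2.7126) theta=-277/1044 (≈-0.2653)
z_focus = -x_out/theta_out = -(-236/87)/(-277/1044) = -2832/277 ≈ -10.2238
Rounded to 4 decimal places: z = -10.2238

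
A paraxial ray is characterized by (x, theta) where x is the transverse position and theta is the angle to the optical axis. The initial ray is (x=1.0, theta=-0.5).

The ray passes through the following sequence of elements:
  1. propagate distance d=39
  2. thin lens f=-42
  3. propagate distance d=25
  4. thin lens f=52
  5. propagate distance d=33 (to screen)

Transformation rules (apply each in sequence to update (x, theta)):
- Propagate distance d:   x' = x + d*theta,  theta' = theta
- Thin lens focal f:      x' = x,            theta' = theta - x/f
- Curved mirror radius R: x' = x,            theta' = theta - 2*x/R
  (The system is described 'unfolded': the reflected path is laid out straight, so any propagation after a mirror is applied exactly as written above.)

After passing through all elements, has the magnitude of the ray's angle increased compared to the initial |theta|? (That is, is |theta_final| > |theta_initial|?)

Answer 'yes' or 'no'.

Answer: no

Derivation:
Initial: x=1.0000 theta=-0.5000
After 1 (propagate distance d=39): x=-18.5000 theta=-0.5000
After 2 (thin lens f=-42): x=-18.5000 theta=-79/84 (≈-0.9405)
After 3 (propagate distance d=25): x=-3529/84 (≈-42.0119) theta=-79/84 (≈-0.9405)
After 4 (thin lens f=52): x=-3529/84 (≈-42.0119) theta=-193/1456 (≈-0.1326)
After 5 (propagate distance d=33 (to screen)): x=-28945/624 (≈-46.3862) theta=-193/1456 (≈-0.1326)
|theta_initial|=0.5000 |theta_final|=193/1456 (≈0.1326) -> not increased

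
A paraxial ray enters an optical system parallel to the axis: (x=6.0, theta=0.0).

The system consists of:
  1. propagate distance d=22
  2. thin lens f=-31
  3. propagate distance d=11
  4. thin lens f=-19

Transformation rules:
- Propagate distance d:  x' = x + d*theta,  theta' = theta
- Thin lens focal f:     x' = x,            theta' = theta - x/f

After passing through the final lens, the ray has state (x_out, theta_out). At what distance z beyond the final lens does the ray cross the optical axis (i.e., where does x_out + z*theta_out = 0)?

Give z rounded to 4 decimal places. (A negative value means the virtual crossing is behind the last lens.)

Initial: x=6.0000 theta=0.0000
After 1 (propagate distance d=22): x=6.0000 theta=0.0000
After 2 (thin lens f=-31): x=6.0000 theta=6/31 (≈0.1935)
After 3 (propagate distance d=11): x=252/31 (≈8.1290) theta=6/31 (≈0.1935)
After 4 (thin lens f=-19): x=252/31 (≈8.1290) theta=366/589 (≈0.6214)
z_focus = -x_out/theta_out = -(252/31)/(366/589) = -798/61 ≈ -13.0820
Rounded to 4 decimal places: z = -13.0820

Answer: -13.0820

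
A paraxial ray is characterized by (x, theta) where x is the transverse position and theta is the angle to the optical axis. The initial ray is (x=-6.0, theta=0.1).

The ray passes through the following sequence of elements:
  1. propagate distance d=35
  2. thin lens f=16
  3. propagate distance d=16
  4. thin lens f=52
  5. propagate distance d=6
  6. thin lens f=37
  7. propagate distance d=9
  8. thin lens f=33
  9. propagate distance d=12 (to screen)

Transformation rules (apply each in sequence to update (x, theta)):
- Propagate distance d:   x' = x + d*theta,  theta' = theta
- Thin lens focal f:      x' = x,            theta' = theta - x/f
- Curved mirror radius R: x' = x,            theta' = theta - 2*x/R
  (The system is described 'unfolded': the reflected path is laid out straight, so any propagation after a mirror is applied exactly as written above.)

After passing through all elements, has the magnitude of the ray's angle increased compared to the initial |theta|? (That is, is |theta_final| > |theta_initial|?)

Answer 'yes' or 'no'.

Answer: no

Derivation:
Initial: x=-6.0000 theta=0.1000
After 1 (propagate distance d=35): x=-2.5000 theta=0.1000
After 2 (thin lens f=16): x=-2.5000 theta=41/160 (≈0.2563)
After 3 (propagate distance d=16): x=1.6000 theta=41/160 (≈0.2563)
After 4 (thin lens f=52): x=1.6000 theta=469/2080 (≈0.2255)
After 5 (propagate distance d=6): x=3071/1040 (≈2.9529) theta=469/2080 (≈0.2255)
After 6 (thin lens f=37): x=3071/1040 (≈2.9529) theta=303/2080 (≈0.1457)
After 7 (propagate distance d=9): x=8869/2080 (≈4.2639) theta=303/2080 (≈0.1457)
After 8 (thin lens f=33): x=8869/2080 (≈4.2639) theta=113/6864 (≈0.0165)
After 9 (propagate distance d=12 (to screen)): x=102079/22880 (≈4.4615) theta=113/6864 (≈0.0165)
|theta_initial|=0.1000 |theta_final|=113/6864 (≈0.0165) -> not increased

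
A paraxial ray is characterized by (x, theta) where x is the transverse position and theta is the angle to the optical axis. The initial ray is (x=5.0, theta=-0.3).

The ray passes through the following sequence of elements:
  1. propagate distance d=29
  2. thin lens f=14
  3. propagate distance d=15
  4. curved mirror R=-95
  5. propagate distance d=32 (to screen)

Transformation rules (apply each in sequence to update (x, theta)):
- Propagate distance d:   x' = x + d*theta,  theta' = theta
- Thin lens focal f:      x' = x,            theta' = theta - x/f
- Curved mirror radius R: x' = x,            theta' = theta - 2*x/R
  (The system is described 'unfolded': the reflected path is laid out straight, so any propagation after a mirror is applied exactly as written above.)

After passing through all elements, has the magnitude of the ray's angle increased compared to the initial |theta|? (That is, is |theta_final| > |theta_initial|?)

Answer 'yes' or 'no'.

Answer: no

Derivation:
Initial: x=5.0000 theta=-0.3000
After 1 (propagate distance d=29): x=-3.7000 theta=-0.3000
After 2 (thin lens f=14): x=-3.7000 theta=-1/28 (≈-0.0357)
After 3 (propagate distance d=15): x=-593/140 (≈-4.2357) theta=-1/28 (≈-0.0357)
After 4 (curved mirror R=-95): x=-593/140 (≈-4.2357) theta=-1661/13300 (≈-0.1249)
After 5 (propagate distance d=32 (to screen)): x=-15641/1900 (≈-8.2321) theta=-1661/13300 (≈-0.1249)
|theta_initial|=0.3000 |theta_final|=1661/13300 (≈0.1249) -> not increased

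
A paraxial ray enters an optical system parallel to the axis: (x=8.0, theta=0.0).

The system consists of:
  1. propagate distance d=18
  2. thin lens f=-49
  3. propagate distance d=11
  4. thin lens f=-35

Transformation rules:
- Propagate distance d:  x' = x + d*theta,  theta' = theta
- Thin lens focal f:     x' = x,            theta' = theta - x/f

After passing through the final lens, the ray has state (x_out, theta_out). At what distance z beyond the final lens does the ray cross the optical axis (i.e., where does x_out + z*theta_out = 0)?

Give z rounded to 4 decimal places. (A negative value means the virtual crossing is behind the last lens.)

Answer: -22.1053

Derivation:
Initial: x=8.0000 theta=0.0000
After 1 (propagate distance d=18): x=8.0000 theta=0.0000
After 2 (thin lens f=-49): x=8.0000 theta=8/49 (≈0.1633)
After 3 (propagate distance d=11): x=480/49 (≈9.7959) theta=8/49 (≈0.1633)
After 4 (thin lens f=-35): x=480/49 (≈9.7959) theta=152/343 (≈0.4431)
z_focus = -x_out/theta_out = -(480/49)/(152/343) = -420/19 ≈ -22.1053
Rounded to 4 decimal places: z = -22.1053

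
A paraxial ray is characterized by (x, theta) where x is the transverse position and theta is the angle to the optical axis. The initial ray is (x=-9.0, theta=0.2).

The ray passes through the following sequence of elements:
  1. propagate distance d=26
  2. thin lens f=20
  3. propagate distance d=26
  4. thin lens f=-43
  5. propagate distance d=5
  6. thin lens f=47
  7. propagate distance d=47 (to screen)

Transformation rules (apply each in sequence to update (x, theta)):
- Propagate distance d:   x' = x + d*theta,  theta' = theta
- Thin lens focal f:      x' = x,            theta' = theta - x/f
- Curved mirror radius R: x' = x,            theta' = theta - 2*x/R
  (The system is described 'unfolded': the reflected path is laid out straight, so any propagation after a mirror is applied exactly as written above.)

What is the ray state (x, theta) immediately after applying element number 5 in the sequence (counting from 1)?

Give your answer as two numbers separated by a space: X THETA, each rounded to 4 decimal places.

Initial: x=-9.0000 theta=0.2000
After 1 (propagate distance d=26): x=-3.8000 theta=0.2000
After 2 (thin lens f=20): x=-3.8000 theta=0.3900
After 3 (propagate distance d=26): x=6.3400 theta=0.3900
After 4 (thin lens f=-43): x=6.3400 theta=2311/4300 (≈0.5374)
After 5 (propagate distance d=5): x=38817/4300 (≈9.0272) theta=2311/4300 (≈0.5374)
Rounded to 4 decimal places: x = 9.0272, theta = 0.5374

Answer: 9.0272 0.5374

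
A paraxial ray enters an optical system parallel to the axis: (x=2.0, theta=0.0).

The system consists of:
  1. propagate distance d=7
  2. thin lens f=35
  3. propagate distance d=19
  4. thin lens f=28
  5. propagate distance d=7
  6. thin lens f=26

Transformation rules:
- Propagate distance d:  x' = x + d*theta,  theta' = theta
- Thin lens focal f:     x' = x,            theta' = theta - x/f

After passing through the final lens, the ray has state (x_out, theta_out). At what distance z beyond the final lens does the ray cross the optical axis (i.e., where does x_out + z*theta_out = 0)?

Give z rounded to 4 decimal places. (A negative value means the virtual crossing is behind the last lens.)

Initial: x=2.0000 theta=0.0000
After 1 (propagate distance d=7): x=2.0000 theta=0.0000
After 2 (thin lens f=35): x=2.0000 theta=-2/35 (≈-0.0571)
After 3 (propagate distance d=19): x=32/35 (≈0.9143) theta=-2/35 (≈-0.0571)
After 4 (thin lens f=28): x=32/35 (≈0.9143) theta=-22/245 (≈-0.0898)
After 5 (propagate distance d=7): x=2/7 (≈0.2857) theta=-22/245 (≈-0.0898)
After 6 (thin lens f=26): x=2/7 (≈0.2857) theta=-321/3185 (≈-0.1008)
z_focus = -x_out/theta_out = -(2/7)/(-321/3185) = 910/321 ≈ 2.8349
Rounded to 4 decimal places: z = 2.8349

Answer: 2.8349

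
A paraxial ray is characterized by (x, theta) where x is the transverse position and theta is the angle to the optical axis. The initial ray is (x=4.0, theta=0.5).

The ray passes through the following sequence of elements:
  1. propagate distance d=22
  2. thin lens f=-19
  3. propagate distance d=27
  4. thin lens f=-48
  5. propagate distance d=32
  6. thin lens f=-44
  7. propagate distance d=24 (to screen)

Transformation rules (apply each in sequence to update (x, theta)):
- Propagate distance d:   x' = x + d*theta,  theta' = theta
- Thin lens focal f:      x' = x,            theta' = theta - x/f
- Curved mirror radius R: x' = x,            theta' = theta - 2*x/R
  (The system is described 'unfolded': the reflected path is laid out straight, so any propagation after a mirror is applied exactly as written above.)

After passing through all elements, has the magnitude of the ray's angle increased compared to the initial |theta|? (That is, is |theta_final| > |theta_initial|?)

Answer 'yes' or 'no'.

Answer: yes

Derivation:
Initial: x=4.0000 theta=0.5000
After 1 (propagate distance d=22): x=15.0000 theta=0.5000
After 2 (thin lens f=-19): x=15.0000 theta=49/38 (≈1.2895)
After 3 (propagate distance d=27): x=1893/38 (≈49.8158) theta=49/38 (≈1.2895)
After 4 (thin lens f=-48): x=1893/38 (≈49.8158) theta=1415/608 (≈2.3273)
After 5 (propagate distance d=32): x=4723/38 (≈124.2895) theta=1415/608 (≈2.3273)
After 6 (thin lens f=-44): x=4723/38 (≈124.2895) theta=34457/6688 (≈5.1521)
After 7 (propagate distance d=24 (to screen)): x=207277/836 (≈247.9390) theta=34457/6688 (≈5.1521)
|theta_initial|=0.5000 |theta_final|=34457/6688 (≈5.1521) -> increased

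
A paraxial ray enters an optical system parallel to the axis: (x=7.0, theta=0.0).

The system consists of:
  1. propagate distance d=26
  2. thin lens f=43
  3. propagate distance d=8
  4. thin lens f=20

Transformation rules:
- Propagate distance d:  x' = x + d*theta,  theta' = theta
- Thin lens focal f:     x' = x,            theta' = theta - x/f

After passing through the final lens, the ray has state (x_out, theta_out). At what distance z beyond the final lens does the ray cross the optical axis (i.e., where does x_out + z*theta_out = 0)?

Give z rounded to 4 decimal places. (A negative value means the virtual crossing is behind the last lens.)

Answer: 12.7273

Derivation:
Initial: x=7.0000 theta=0.0000
After 1 (propagate distance d=26): x=7.0000 theta=0.0000
After 2 (thin lens f=43): x=7.0000 theta=-7/43 (≈-0.1628)
After 3 (propagate distance d=8): x=245/43 (≈5.6977) theta=-7/43 (≈-0.1628)
After 4 (thin lens f=20): x=245/43 (≈5.6977) theta=-77/172 (≈-0.4477)
z_focus = -x_out/theta_out = -(245/43)/(-77/172) = 140/11 ≈ 12.7273
Rounded to 4 decimal places: z = 12.7273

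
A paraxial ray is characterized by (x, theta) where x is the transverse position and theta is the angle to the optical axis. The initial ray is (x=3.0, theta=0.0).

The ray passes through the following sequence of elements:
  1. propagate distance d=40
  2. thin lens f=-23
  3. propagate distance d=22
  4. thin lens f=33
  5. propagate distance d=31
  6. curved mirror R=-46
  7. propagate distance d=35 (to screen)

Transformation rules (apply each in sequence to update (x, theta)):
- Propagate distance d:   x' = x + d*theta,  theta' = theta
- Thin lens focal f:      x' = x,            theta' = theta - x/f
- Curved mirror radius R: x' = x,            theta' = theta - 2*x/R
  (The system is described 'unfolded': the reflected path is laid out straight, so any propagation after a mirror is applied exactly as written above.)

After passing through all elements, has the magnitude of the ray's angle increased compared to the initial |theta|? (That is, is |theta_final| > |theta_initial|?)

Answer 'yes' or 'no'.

Answer: yes

Derivation:
Initial: x=3.0000 theta=0.0000
After 1 (propagate distance d=40): x=3.0000 theta=0.0000
After 2 (thin lens f=-23): x=3.0000 theta=3/23 (≈0.1304)
After 3 (propagate distance d=22): x=135/23 (≈5.8696) theta=3/23 (≈0.1304)
After 4 (thin lens f=33): x=135/23 (≈5.8696) theta=-12/253 (≈-0.0474)
After 5 (propagate distance d=31): x=1113/253 (≈4.3992) theta=-12/253 (≈-0.0474)
After 6 (curved mirror R=-46): x=1113/253 (≈4.3992) theta=837/5819 (≈0.1438)
After 7 (propagate distance d=35 (to screen)): x=54894/5819 (≈9.4336) theta=837/5819 (≈0.1438)
|theta_initial|=0.0000 |theta_final|=837/5819 (≈0.1438) -> increased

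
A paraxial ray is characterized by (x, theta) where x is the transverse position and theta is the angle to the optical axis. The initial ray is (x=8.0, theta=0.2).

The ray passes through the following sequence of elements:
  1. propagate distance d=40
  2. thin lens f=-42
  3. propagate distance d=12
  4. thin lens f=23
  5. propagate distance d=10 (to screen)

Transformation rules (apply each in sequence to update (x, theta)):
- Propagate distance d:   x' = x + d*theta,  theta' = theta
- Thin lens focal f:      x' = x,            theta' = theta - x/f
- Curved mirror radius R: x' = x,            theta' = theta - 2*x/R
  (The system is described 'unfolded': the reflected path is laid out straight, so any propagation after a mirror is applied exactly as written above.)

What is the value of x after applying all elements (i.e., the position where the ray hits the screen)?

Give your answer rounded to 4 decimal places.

Initial: x=8.0000 theta=0.2000
After 1 (propagate distance d=40): x=16.0000 theta=0.2000
After 2 (thin lens f=-42): x=16.0000 theta=61/105 (≈0.5810)
After 3 (propagate distance d=12): x=804/35 (≈22.9714) theta=61/105 (≈0.5810)
After 4 (thin lens f=23): x=804/35 (≈22.9714) theta=-1009/2415 (≈-0.4178)
After 5 (propagate distance d=10 (to screen)): x=45386/2415 (≈18.7934) theta=-1009/2415 (≈-0.4178)
Rounded to 4 decimal places: x = 18.7934

Answer: 18.7934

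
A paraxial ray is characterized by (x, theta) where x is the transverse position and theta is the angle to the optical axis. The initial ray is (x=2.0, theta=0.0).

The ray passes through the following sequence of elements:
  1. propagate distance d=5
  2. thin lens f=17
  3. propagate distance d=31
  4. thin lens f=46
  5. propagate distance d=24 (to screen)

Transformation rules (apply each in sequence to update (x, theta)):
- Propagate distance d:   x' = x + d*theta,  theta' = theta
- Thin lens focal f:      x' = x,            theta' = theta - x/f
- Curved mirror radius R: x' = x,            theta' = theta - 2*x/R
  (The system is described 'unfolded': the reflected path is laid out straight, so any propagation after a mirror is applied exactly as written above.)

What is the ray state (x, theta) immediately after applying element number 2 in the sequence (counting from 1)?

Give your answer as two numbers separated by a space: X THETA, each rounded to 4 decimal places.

Initial: x=2.0000 theta=0.0000
After 1 (propagate distance d=5): x=2.0000 theta=0.0000
After 2 (thin lens f=17): x=2.0000 theta=-2/17 (≈-0.1176)
Rounded to 4 decimal places: x = 2.0000, theta = -0.1176

Answer: 2.0000 -0.1176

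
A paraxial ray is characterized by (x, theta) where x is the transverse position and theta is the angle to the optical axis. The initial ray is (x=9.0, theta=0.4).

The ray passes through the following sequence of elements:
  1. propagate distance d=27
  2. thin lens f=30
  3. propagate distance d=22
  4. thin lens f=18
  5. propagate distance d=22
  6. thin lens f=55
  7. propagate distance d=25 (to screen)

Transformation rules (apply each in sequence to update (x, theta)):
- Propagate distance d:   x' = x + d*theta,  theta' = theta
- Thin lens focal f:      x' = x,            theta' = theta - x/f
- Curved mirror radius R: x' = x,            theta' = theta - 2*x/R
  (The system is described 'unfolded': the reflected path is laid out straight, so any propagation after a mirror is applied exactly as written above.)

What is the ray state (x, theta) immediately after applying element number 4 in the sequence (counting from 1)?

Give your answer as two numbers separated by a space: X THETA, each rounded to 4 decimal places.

Initial: x=9.0000 theta=0.4000
After 1 (propagate distance d=27): x=19.8000 theta=0.4000
After 2 (thin lens f=30): x=19.8000 theta=-0.2600
After 3 (propagate distance d=22): x=14.0800 theta=-0.2600
After 4 (thin lens f=18): x=14.0800 theta=-469/450 (≈-1.0422)
Rounded to 4 decimal places: x = 14.0800, theta = -1.0422

Answer: 14.0800 -1.0422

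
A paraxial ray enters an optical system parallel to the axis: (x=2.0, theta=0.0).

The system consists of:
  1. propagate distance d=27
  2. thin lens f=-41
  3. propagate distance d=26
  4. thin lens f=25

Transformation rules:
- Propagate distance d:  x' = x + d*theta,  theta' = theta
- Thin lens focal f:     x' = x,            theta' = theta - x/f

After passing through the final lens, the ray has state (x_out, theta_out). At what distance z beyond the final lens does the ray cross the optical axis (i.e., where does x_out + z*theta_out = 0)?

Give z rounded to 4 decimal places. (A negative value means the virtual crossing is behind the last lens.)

Answer: 39.8810

Derivation:
Initial: x=2.0000 theta=0.0000
After 1 (propagate distance d=27): x=2.0000 theta=0.0000
After 2 (thin lens f=-41): x=2.0000 theta=2/41 (≈0.0488)
After 3 (propagate distance d=26): x=134/41 (≈3.2683) theta=2/41 (≈0.0488)
After 4 (thin lens f=25): x=134/41 (≈3.2683) theta=-84/1025 (≈-0.0820)
z_focus = -x_out/theta_out = -(134/41)/(-84/1025) = 1675/42 ≈ 39.8810
Rounded to 4 decimal places: z = 39.8810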